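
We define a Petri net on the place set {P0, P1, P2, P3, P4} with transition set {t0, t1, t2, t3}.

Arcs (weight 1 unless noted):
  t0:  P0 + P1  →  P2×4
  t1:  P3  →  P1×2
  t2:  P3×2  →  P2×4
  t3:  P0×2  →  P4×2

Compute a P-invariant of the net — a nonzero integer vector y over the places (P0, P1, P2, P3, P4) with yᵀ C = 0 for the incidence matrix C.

Incidence matrix C (rows=places, cols=transitions):
       t0   t1   t2   t3
   P0  -1    0    0   -2
   P1  -1    2    0    0
   P2   4    0    4    0
   P3   0   -1   -2    0
   P4   0    0    0    2

Candidate y = [3, 1, 1, 2, 3]; check y·C column-wise:
  col t0: 3·-1 + 1·-1 + 1·4 + 2·0 + 3·0 = 0
  col t1: 3·0 + 1·2 + 1·0 + 2·-1 + 3·0 = 0
  col t2: 3·0 + 1·0 + 1·4 + 2·-2 + 3·0 = 0
  col t3: 3·-2 + 1·0 + 1·0 + 2·0 + 3·2 = 0

y = (P0:3, P1:1, P2:1, P3:2, P4:3)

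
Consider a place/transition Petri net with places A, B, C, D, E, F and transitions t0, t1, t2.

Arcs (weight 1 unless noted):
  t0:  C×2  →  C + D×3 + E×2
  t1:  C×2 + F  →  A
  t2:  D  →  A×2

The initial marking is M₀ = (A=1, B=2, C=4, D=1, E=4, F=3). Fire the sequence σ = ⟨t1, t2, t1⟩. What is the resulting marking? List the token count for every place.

step 1: fire t1:  (A=1, B=2, C=4, D=1, E=4, F=3) → (A=2, B=2, C=2, D=1, E=4, F=2)
step 2: fire t2:  (A=2, B=2, C=2, D=1, E=4, F=2) → (A=4, B=2, C=2, D=0, E=4, F=2)
step 3: fire t1:  (A=4, B=2, C=2, D=0, E=4, F=2) → (A=5, B=2, C=0, D=0, E=4, F=1)

(A=5, B=2, C=0, D=0, E=4, F=1)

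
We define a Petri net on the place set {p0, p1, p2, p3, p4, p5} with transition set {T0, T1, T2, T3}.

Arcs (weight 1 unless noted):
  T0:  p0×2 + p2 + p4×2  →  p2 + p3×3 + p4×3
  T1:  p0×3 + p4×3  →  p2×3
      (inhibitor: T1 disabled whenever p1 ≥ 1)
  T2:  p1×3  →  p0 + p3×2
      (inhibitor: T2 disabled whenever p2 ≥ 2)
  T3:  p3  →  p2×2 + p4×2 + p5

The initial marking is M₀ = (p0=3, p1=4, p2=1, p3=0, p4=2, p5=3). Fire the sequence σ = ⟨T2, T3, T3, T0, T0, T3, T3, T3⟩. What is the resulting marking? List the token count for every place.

(p0=0, p1=1, p2=11, p3=3, p4=14, p5=8)

step 1: fire T2:  (p0=3, p1=4, p2=1, p3=0, p4=2, p5=3) → (p0=4, p1=1, p2=1, p3=2, p4=2, p5=3)
step 2: fire T3:  (p0=4, p1=1, p2=1, p3=2, p4=2, p5=3) → (p0=4, p1=1, p2=3, p3=1, p4=4, p5=4)
step 3: fire T3:  (p0=4, p1=1, p2=3, p3=1, p4=4, p5=4) → (p0=4, p1=1, p2=5, p3=0, p4=6, p5=5)
step 4: fire T0:  (p0=4, p1=1, p2=5, p3=0, p4=6, p5=5) → (p0=2, p1=1, p2=5, p3=3, p4=7, p5=5)
step 5: fire T0:  (p0=2, p1=1, p2=5, p3=3, p4=7, p5=5) → (p0=0, p1=1, p2=5, p3=6, p4=8, p5=5)
step 6: fire T3:  (p0=0, p1=1, p2=5, p3=6, p4=8, p5=5) → (p0=0, p1=1, p2=7, p3=5, p4=10, p5=6)
step 7: fire T3:  (p0=0, p1=1, p2=7, p3=5, p4=10, p5=6) → (p0=0, p1=1, p2=9, p3=4, p4=12, p5=7)
step 8: fire T3:  (p0=0, p1=1, p2=9, p3=4, p4=12, p5=7) → (p0=0, p1=1, p2=11, p3=3, p4=14, p5=8)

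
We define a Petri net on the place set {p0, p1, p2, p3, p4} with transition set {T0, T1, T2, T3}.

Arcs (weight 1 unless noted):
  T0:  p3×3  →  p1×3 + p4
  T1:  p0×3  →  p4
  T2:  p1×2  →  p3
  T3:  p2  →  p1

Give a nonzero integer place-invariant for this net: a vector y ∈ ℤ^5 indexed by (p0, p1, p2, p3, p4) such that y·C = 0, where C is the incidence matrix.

Incidence matrix C (rows=places, cols=transitions):
       T0   T1   T2   T3
   p0   0   -3    0    0
   p1   3    0   -2    1
   p2   0    0    0   -1
   p3  -3    0    1    0
   p4   1    1    0    0

Candidate y = [1, 1, 1, 2, 3]; check y·C column-wise:
  col T0: 1·0 + 1·3 + 1·0 + 2·-3 + 3·1 = 0
  col T1: 1·-3 + 1·0 + 1·0 + 2·0 + 3·1 = 0
  col T2: 1·0 + 1·-2 + 1·0 + 2·1 + 3·0 = 0
  col T3: 1·0 + 1·1 + 1·-1 + 2·0 + 3·0 = 0

y = (p0:1, p1:1, p2:1, p3:2, p4:3)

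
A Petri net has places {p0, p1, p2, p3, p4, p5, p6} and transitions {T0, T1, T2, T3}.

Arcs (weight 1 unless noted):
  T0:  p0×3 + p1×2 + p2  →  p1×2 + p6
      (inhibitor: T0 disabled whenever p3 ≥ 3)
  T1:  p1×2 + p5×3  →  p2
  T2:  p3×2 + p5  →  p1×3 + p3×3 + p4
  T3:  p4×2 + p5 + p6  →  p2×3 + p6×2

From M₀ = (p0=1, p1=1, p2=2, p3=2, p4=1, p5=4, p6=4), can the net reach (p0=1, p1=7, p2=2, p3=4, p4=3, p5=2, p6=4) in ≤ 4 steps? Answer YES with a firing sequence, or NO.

YES — reachable via ⟨T2, T2⟩ (2 firings)

step 1: fire T2:  (p0=1, p1=1, p2=2, p3=2, p4=1, p5=4, p6=4) → (p0=1, p1=4, p2=2, p3=3, p4=2, p5=3, p6=4)
step 2: fire T2:  (p0=1, p1=4, p2=2, p3=3, p4=2, p5=3, p6=4) → (p0=1, p1=7, p2=2, p3=4, p4=3, p5=2, p6=4)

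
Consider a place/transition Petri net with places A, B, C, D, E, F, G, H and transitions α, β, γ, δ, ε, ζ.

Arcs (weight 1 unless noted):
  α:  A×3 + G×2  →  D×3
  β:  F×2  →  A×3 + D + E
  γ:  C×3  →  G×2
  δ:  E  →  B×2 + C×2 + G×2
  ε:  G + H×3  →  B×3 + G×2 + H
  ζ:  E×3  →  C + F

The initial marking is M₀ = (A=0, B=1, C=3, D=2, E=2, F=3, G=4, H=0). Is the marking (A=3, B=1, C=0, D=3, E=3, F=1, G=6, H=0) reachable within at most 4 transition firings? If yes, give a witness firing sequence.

step 1: fire β:  (A=0, B=1, C=3, D=2, E=2, F=3, G=4, H=0) → (A=3, B=1, C=3, D=3, E=3, F=1, G=4, H=0)
step 2: fire γ:  (A=3, B=1, C=3, D=3, E=3, F=1, G=4, H=0) → (A=3, B=1, C=0, D=3, E=3, F=1, G=6, H=0)

YES — reachable via ⟨β, γ⟩ (2 firings)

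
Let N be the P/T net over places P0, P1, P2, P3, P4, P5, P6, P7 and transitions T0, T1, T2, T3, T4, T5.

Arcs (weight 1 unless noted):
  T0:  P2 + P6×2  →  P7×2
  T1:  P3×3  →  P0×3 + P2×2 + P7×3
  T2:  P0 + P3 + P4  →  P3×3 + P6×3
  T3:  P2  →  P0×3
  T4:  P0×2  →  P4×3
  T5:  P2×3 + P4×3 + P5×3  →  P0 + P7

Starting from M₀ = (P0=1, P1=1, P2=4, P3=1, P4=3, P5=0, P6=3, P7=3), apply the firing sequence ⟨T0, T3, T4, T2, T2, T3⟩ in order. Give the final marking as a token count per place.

step 1: fire T0:  (P0=1, P1=1, P2=4, P3=1, P4=3, P5=0, P6=3, P7=3) → (P0=1, P1=1, P2=3, P3=1, P4=3, P5=0, P6=1, P7=5)
step 2: fire T3:  (P0=1, P1=1, P2=3, P3=1, P4=3, P5=0, P6=1, P7=5) → (P0=4, P1=1, P2=2, P3=1, P4=3, P5=0, P6=1, P7=5)
step 3: fire T4:  (P0=4, P1=1, P2=2, P3=1, P4=3, P5=0, P6=1, P7=5) → (P0=2, P1=1, P2=2, P3=1, P4=6, P5=0, P6=1, P7=5)
step 4: fire T2:  (P0=2, P1=1, P2=2, P3=1, P4=6, P5=0, P6=1, P7=5) → (P0=1, P1=1, P2=2, P3=3, P4=5, P5=0, P6=4, P7=5)
step 5: fire T2:  (P0=1, P1=1, P2=2, P3=3, P4=5, P5=0, P6=4, P7=5) → (P0=0, P1=1, P2=2, P3=5, P4=4, P5=0, P6=7, P7=5)
step 6: fire T3:  (P0=0, P1=1, P2=2, P3=5, P4=4, P5=0, P6=7, P7=5) → (P0=3, P1=1, P2=1, P3=5, P4=4, P5=0, P6=7, P7=5)

(P0=3, P1=1, P2=1, P3=5, P4=4, P5=0, P6=7, P7=5)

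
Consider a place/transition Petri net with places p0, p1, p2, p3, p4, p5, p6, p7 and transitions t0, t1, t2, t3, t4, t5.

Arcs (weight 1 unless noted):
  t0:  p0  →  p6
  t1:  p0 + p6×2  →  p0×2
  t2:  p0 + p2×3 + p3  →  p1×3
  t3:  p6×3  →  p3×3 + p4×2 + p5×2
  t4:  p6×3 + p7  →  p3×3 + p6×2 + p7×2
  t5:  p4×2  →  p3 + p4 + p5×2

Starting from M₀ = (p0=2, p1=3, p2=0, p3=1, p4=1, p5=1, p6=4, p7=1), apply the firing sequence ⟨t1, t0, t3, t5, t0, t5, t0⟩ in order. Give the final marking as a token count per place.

(p0=0, p1=3, p2=0, p3=6, p4=1, p5=7, p6=2, p7=1)

step 1: fire t1:  (p0=2, p1=3, p2=0, p3=1, p4=1, p5=1, p6=4, p7=1) → (p0=3, p1=3, p2=0, p3=1, p4=1, p5=1, p6=2, p7=1)
step 2: fire t0:  (p0=3, p1=3, p2=0, p3=1, p4=1, p5=1, p6=2, p7=1) → (p0=2, p1=3, p2=0, p3=1, p4=1, p5=1, p6=3, p7=1)
step 3: fire t3:  (p0=2, p1=3, p2=0, p3=1, p4=1, p5=1, p6=3, p7=1) → (p0=2, p1=3, p2=0, p3=4, p4=3, p5=3, p6=0, p7=1)
step 4: fire t5:  (p0=2, p1=3, p2=0, p3=4, p4=3, p5=3, p6=0, p7=1) → (p0=2, p1=3, p2=0, p3=5, p4=2, p5=5, p6=0, p7=1)
step 5: fire t0:  (p0=2, p1=3, p2=0, p3=5, p4=2, p5=5, p6=0, p7=1) → (p0=1, p1=3, p2=0, p3=5, p4=2, p5=5, p6=1, p7=1)
step 6: fire t5:  (p0=1, p1=3, p2=0, p3=5, p4=2, p5=5, p6=1, p7=1) → (p0=1, p1=3, p2=0, p3=6, p4=1, p5=7, p6=1, p7=1)
step 7: fire t0:  (p0=1, p1=3, p2=0, p3=6, p4=1, p5=7, p6=1, p7=1) → (p0=0, p1=3, p2=0, p3=6, p4=1, p5=7, p6=2, p7=1)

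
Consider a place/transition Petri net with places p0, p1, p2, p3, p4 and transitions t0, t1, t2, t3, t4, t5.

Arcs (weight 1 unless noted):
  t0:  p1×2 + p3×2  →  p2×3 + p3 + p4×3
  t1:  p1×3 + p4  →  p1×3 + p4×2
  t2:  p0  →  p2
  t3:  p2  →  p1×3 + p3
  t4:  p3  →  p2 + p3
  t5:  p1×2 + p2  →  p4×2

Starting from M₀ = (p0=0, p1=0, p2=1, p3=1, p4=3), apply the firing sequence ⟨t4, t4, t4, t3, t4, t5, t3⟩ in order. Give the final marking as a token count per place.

(p0=0, p1=4, p2=2, p3=3, p4=5)

step 1: fire t4:  (p0=0, p1=0, p2=1, p3=1, p4=3) → (p0=0, p1=0, p2=2, p3=1, p4=3)
step 2: fire t4:  (p0=0, p1=0, p2=2, p3=1, p4=3) → (p0=0, p1=0, p2=3, p3=1, p4=3)
step 3: fire t4:  (p0=0, p1=0, p2=3, p3=1, p4=3) → (p0=0, p1=0, p2=4, p3=1, p4=3)
step 4: fire t3:  (p0=0, p1=0, p2=4, p3=1, p4=3) → (p0=0, p1=3, p2=3, p3=2, p4=3)
step 5: fire t4:  (p0=0, p1=3, p2=3, p3=2, p4=3) → (p0=0, p1=3, p2=4, p3=2, p4=3)
step 6: fire t5:  (p0=0, p1=3, p2=4, p3=2, p4=3) → (p0=0, p1=1, p2=3, p3=2, p4=5)
step 7: fire t3:  (p0=0, p1=1, p2=3, p3=2, p4=5) → (p0=0, p1=4, p2=2, p3=3, p4=5)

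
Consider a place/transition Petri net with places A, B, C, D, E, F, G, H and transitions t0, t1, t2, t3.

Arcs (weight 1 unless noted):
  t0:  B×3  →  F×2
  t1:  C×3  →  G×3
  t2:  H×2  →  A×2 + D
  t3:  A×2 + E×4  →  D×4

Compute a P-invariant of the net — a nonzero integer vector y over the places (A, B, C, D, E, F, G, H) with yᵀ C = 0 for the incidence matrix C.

Incidence matrix C (rows=places, cols=transitions):
       t0   t1   t2   t3
    A   0    0    2   -2
    B  -3    0    0    0
    C   0   -3    0    0
    D   0    0    1    4
    E   0    0    0   -4
    F   2    0    0    0
    G   0    3    0    0
    H   0    0   -2    0

Candidate y = [2, 0, 0, -4, -5, 0, 0, 0]; check y·C column-wise:
  col t0: 2·0 + 0·-3 + -4·0 + -5·0 + 0·2 = 0
  col t1: 2·0 + 0·-3 + -4·0 + -5·0 + 0·3 = 0
  col t2: 2·2 + -4·1 + -5·0 + 0·-2 = 0
  col t3: 2·-2 + -4·4 + -5·-4 = 0

y = (A:2, B:0, C:0, D:-4, E:-5, F:0, G:0, H:0)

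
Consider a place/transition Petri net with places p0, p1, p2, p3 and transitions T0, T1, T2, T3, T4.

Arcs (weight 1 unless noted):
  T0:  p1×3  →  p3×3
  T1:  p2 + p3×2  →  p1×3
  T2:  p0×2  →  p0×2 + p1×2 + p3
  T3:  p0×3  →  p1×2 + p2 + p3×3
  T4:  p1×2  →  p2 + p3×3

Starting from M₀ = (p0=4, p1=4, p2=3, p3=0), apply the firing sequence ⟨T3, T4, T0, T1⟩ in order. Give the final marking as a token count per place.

step 1: fire T3:  (p0=4, p1=4, p2=3, p3=0) → (p0=1, p1=6, p2=4, p3=3)
step 2: fire T4:  (p0=1, p1=6, p2=4, p3=3) → (p0=1, p1=4, p2=5, p3=6)
step 3: fire T0:  (p0=1, p1=4, p2=5, p3=6) → (p0=1, p1=1, p2=5, p3=9)
step 4: fire T1:  (p0=1, p1=1, p2=5, p3=9) → (p0=1, p1=4, p2=4, p3=7)

(p0=1, p1=4, p2=4, p3=7)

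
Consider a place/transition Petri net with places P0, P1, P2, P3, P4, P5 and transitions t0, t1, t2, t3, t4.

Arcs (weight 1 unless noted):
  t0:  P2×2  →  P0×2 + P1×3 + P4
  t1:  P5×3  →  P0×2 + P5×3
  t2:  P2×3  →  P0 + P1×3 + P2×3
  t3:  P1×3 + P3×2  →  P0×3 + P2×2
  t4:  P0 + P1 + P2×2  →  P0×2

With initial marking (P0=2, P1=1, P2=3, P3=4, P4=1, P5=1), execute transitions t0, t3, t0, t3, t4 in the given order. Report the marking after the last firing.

(P0=13, P1=0, P2=1, P3=0, P4=3, P5=1)

step 1: fire t0:  (P0=2, P1=1, P2=3, P3=4, P4=1, P5=1) → (P0=4, P1=4, P2=1, P3=4, P4=2, P5=1)
step 2: fire t3:  (P0=4, P1=4, P2=1, P3=4, P4=2, P5=1) → (P0=7, P1=1, P2=3, P3=2, P4=2, P5=1)
step 3: fire t0:  (P0=7, P1=1, P2=3, P3=2, P4=2, P5=1) → (P0=9, P1=4, P2=1, P3=2, P4=3, P5=1)
step 4: fire t3:  (P0=9, P1=4, P2=1, P3=2, P4=3, P5=1) → (P0=12, P1=1, P2=3, P3=0, P4=3, P5=1)
step 5: fire t4:  (P0=12, P1=1, P2=3, P3=0, P4=3, P5=1) → (P0=13, P1=0, P2=1, P3=0, P4=3, P5=1)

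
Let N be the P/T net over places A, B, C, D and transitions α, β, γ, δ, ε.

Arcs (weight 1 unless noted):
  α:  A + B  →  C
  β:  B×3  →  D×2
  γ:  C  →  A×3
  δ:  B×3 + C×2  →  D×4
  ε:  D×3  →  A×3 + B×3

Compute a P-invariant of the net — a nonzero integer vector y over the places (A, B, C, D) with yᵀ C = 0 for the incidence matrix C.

y = (A:1, B:2, C:3, D:3)

Incidence matrix C (rows=places, cols=transitions):
        α    β    γ    δ    ε
    A  -1    0    3    0    3
    B  -1   -3    0   -3    3
    C   1    0   -1   -2    0
    D   0    2    0    4   -3

Candidate y = [1, 2, 3, 3]; check y·C column-wise:
  col α: 1·-1 + 2·-1 + 3·1 + 3·0 = 0
  col β: 1·0 + 2·-3 + 3·0 + 3·2 = 0
  col γ: 1·3 + 2·0 + 3·-1 + 3·0 = 0
  col δ: 1·0 + 2·-3 + 3·-2 + 3·4 = 0
  col ε: 1·3 + 2·3 + 3·0 + 3·-3 = 0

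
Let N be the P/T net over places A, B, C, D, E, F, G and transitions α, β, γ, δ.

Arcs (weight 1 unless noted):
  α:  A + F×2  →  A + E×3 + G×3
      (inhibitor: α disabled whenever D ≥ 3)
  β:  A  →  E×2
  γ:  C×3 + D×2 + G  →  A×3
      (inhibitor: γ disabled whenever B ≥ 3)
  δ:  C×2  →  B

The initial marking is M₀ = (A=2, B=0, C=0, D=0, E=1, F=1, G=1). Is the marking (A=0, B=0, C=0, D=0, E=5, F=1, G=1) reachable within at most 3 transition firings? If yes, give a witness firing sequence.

step 1: fire β:  (A=2, B=0, C=0, D=0, E=1, F=1, G=1) → (A=1, B=0, C=0, D=0, E=3, F=1, G=1)
step 2: fire β:  (A=1, B=0, C=0, D=0, E=3, F=1, G=1) → (A=0, B=0, C=0, D=0, E=5, F=1, G=1)

YES — reachable via ⟨β, β⟩ (2 firings)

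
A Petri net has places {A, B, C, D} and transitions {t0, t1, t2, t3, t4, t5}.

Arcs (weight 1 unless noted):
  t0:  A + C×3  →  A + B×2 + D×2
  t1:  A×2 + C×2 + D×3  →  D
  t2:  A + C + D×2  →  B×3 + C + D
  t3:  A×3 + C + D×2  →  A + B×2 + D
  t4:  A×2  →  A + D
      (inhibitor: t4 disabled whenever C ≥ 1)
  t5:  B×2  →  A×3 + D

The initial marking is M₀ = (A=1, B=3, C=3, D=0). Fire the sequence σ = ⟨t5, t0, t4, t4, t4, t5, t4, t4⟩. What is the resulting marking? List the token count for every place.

(A=2, B=1, C=0, D=9)

step 1: fire t5:  (A=1, B=3, C=3, D=0) → (A=4, B=1, C=3, D=1)
step 2: fire t0:  (A=4, B=1, C=3, D=1) → (A=4, B=3, C=0, D=3)
step 3: fire t4:  (A=4, B=3, C=0, D=3) → (A=3, B=3, C=0, D=4)
step 4: fire t4:  (A=3, B=3, C=0, D=4) → (A=2, B=3, C=0, D=5)
step 5: fire t4:  (A=2, B=3, C=0, D=5) → (A=1, B=3, C=0, D=6)
step 6: fire t5:  (A=1, B=3, C=0, D=6) → (A=4, B=1, C=0, D=7)
step 7: fire t4:  (A=4, B=1, C=0, D=7) → (A=3, B=1, C=0, D=8)
step 8: fire t4:  (A=3, B=1, C=0, D=8) → (A=2, B=1, C=0, D=9)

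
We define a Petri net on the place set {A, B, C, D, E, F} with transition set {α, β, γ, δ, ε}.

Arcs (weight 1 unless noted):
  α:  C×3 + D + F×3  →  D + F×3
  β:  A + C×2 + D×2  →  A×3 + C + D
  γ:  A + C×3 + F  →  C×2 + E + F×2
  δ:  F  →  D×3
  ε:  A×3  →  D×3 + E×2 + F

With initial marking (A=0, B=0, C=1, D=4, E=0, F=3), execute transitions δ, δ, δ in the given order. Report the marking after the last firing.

step 1: fire δ:  (A=0, B=0, C=1, D=4, E=0, F=3) → (A=0, B=0, C=1, D=7, E=0, F=2)
step 2: fire δ:  (A=0, B=0, C=1, D=7, E=0, F=2) → (A=0, B=0, C=1, D=10, E=0, F=1)
step 3: fire δ:  (A=0, B=0, C=1, D=10, E=0, F=1) → (A=0, B=0, C=1, D=13, E=0, F=0)

(A=0, B=0, C=1, D=13, E=0, F=0)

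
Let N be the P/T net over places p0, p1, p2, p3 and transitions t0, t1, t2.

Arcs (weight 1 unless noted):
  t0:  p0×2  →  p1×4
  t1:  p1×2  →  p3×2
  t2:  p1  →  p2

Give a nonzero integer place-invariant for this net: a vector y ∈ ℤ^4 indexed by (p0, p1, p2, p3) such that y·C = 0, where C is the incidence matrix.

Incidence matrix C (rows=places, cols=transitions):
       t0   t1   t2
   p0  -2    0    0
   p1   4   -2   -1
   p2   0    0    1
   p3   0    2    0

Candidate y = [2, 1, 1, 1]; check y·C column-wise:
  col t0: 2·-2 + 1·4 + 1·0 + 1·0 = 0
  col t1: 2·0 + 1·-2 + 1·0 + 1·2 = 0
  col t2: 2·0 + 1·-1 + 1·1 + 1·0 = 0

y = (p0:2, p1:1, p2:1, p3:1)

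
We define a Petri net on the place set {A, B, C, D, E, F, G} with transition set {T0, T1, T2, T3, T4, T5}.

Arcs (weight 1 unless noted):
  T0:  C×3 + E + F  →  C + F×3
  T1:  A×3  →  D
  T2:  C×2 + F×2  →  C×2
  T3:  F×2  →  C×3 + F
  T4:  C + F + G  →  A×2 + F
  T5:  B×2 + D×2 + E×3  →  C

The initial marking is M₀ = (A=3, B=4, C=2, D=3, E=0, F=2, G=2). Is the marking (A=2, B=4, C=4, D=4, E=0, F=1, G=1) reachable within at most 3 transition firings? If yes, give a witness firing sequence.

step 1: fire T1:  (A=3, B=4, C=2, D=3, E=0, F=2, G=2) → (A=0, B=4, C=2, D=4, E=0, F=2, G=2)
step 2: fire T3:  (A=0, B=4, C=2, D=4, E=0, F=2, G=2) → (A=0, B=4, C=5, D=4, E=0, F=1, G=2)
step 3: fire T4:  (A=0, B=4, C=5, D=4, E=0, F=1, G=2) → (A=2, B=4, C=4, D=4, E=0, F=1, G=1)

YES — reachable via ⟨T1, T3, T4⟩ (3 firings)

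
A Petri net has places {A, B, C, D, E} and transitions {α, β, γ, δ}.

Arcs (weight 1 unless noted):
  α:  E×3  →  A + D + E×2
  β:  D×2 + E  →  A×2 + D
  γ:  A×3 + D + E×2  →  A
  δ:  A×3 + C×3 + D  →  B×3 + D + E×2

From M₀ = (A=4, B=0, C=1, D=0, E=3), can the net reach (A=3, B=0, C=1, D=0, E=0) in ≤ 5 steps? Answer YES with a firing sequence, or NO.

step 1: fire α:  (A=4, B=0, C=1, D=0, E=3) → (A=5, B=0, C=1, D=1, E=2)
step 2: fire γ:  (A=5, B=0, C=1, D=1, E=2) → (A=3, B=0, C=1, D=0, E=0)

YES — reachable via ⟨α, γ⟩ (2 firings)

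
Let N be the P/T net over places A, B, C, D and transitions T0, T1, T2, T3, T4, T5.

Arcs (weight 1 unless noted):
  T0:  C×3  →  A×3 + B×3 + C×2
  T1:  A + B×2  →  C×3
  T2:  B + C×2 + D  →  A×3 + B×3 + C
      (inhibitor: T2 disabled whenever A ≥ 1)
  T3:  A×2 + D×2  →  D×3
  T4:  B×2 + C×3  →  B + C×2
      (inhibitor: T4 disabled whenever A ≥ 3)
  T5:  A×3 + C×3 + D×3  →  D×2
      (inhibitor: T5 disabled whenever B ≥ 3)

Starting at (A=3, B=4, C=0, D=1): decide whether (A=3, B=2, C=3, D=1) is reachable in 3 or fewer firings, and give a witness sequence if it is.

depth 0: 1 marking
depth 1: 2 markings reached so far
depth 2: 5 markings reached so far
depth 3: 6 markings reached so far
target is not among the 6 markings reachable within 3 steps

NO — not reachable within 3 firings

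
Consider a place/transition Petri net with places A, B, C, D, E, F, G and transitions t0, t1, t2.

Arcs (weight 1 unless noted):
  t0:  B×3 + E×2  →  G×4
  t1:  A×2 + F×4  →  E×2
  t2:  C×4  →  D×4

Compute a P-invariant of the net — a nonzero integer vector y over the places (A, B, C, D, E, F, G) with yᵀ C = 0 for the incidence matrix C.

Incidence matrix C (rows=places, cols=transitions):
       t0   t1   t2
    A   0   -2    0
    B  -3    0    0
    C   0    0   -4
    D   0    0    4
    E  -2    2    0
    F   0   -4    0
    G   4    0    0

Candidate y = [0, 0, 1, 1, 0, 0, 0]; check y·C column-wise:
  col t0: 0·-3 + 1·0 + 1·0 + 0·-2 + 0·4 = 0
  col t1: 0·-2 + 1·0 + 1·0 + 0·2 + 0·-4 = 0
  col t2: 1·-4 + 1·4 = 0

y = (A:0, B:0, C:1, D:1, E:0, F:0, G:0)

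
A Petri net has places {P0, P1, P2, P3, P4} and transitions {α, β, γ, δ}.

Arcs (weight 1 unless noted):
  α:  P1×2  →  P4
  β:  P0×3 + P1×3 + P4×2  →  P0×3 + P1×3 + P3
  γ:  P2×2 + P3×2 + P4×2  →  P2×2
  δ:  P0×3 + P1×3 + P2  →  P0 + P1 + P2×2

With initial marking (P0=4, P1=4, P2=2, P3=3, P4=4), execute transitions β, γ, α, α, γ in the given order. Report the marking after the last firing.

step 1: fire β:  (P0=4, P1=4, P2=2, P3=3, P4=4) → (P0=4, P1=4, P2=2, P3=4, P4=2)
step 2: fire γ:  (P0=4, P1=4, P2=2, P3=4, P4=2) → (P0=4, P1=4, P2=2, P3=2, P4=0)
step 3: fire α:  (P0=4, P1=4, P2=2, P3=2, P4=0) → (P0=4, P1=2, P2=2, P3=2, P4=1)
step 4: fire α:  (P0=4, P1=2, P2=2, P3=2, P4=1) → (P0=4, P1=0, P2=2, P3=2, P4=2)
step 5: fire γ:  (P0=4, P1=0, P2=2, P3=2, P4=2) → (P0=4, P1=0, P2=2, P3=0, P4=0)

(P0=4, P1=0, P2=2, P3=0, P4=0)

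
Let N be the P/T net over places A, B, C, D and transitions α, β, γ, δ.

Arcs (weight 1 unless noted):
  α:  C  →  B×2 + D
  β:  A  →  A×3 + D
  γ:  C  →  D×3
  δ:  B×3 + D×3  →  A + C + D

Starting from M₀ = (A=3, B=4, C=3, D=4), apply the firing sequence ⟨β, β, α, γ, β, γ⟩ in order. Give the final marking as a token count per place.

step 1: fire β:  (A=3, B=4, C=3, D=4) → (A=5, B=4, C=3, D=5)
step 2: fire β:  (A=5, B=4, C=3, D=5) → (A=7, B=4, C=3, D=6)
step 3: fire α:  (A=7, B=4, C=3, D=6) → (A=7, B=6, C=2, D=7)
step 4: fire γ:  (A=7, B=6, C=2, D=7) → (A=7, B=6, C=1, D=10)
step 5: fire β:  (A=7, B=6, C=1, D=10) → (A=9, B=6, C=1, D=11)
step 6: fire γ:  (A=9, B=6, C=1, D=11) → (A=9, B=6, C=0, D=14)

(A=9, B=6, C=0, D=14)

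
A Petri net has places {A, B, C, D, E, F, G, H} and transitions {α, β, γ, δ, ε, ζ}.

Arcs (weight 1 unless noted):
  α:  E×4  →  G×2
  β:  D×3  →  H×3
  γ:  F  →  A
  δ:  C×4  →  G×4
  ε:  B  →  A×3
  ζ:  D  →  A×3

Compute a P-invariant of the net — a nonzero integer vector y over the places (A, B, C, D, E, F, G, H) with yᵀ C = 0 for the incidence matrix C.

y = (A:0, B:0, C:2, D:0, E:1, F:0, G:2, H:0)

Incidence matrix C (rows=places, cols=transitions):
        α    β    γ    δ    ε    ζ
    A   0    0    1    0    3    3
    B   0    0    0    0   -1    0
    C   0    0    0   -4    0    0
    D   0   -3    0    0    0   -1
    E  -4    0    0    0    0    0
    F   0    0   -1    0    0    0
    G   2    0    0    4    0    0
    H   0    3    0    0    0    0

Candidate y = [0, 0, 2, 0, 1, 0, 2, 0]; check y·C column-wise:
  col α: 2·0 + 1·-4 + 2·2 = 0
  col β: 2·0 + 0·-3 + 1·0 + 2·0 + 0·3 = 0
  col γ: 0·1 + 2·0 + 1·0 + 0·-1 + 2·0 = 0
  col δ: 2·-4 + 1·0 + 2·4 = 0
  col ε: 0·3 + 0·-1 + 2·0 + 1·0 + 2·0 = 0
  col ζ: 0·3 + 2·0 + 0·-1 + 1·0 + 2·0 = 0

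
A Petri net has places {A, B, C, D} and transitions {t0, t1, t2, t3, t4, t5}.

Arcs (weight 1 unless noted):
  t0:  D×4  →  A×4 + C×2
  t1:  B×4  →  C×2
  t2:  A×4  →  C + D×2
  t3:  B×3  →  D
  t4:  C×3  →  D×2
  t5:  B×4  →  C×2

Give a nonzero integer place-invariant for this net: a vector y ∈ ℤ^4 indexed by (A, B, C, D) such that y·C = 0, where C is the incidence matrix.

Incidence matrix C (rows=places, cols=transitions):
       t0   t1   t2   t3   t4   t5
    A   4    0   -4    0    0    0
    B   0   -4    0   -3    0   -4
    C   2    2    1    0   -3    2
    D  -4    0    2    1    2    0

Candidate y = [2, 1, 2, 3]; check y·C column-wise:
  col t0: 2·4 + 1·0 + 2·2 + 3·-4 = 0
  col t1: 2·0 + 1·-4 + 2·2 + 3·0 = 0
  col t2: 2·-4 + 1·0 + 2·1 + 3·2 = 0
  col t3: 2·0 + 1·-3 + 2·0 + 3·1 = 0
  col t4: 2·0 + 1·0 + 2·-3 + 3·2 = 0
  col t5: 2·0 + 1·-4 + 2·2 + 3·0 = 0

y = (A:2, B:1, C:2, D:3)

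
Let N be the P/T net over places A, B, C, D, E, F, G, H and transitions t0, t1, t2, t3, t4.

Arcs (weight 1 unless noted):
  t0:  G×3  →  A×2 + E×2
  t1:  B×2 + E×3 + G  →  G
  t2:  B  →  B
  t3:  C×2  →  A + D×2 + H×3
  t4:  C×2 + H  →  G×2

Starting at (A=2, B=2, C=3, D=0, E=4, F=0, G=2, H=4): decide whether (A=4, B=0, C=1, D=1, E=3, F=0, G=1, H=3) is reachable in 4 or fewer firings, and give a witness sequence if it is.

NO — not reachable within 4 firings

depth 0: 1 marking
depth 1: 4 markings reached so far
depth 2: 7 markings reached so far
depth 3: 8 markings reached so far
depth 4: 8 markings reached so far
(frontier empty at depth 4; search complete)
target is not among the 8 markings reachable within 4 steps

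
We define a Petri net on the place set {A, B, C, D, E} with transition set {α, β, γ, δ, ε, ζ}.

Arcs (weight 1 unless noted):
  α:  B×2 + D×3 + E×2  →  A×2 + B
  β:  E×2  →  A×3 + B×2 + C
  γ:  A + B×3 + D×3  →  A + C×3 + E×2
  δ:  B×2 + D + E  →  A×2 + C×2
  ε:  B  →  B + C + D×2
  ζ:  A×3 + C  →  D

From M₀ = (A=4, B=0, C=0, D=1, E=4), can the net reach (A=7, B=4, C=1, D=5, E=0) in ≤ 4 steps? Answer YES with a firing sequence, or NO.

depth 0: 1 marking
depth 1: 2 markings reached so far
depth 2: 6 markings reached so far
depth 3: 13 markings reached so far
depth 4: 25 markings reached so far
target is not among the 25 markings reachable within 4 steps

NO — not reachable within 4 firings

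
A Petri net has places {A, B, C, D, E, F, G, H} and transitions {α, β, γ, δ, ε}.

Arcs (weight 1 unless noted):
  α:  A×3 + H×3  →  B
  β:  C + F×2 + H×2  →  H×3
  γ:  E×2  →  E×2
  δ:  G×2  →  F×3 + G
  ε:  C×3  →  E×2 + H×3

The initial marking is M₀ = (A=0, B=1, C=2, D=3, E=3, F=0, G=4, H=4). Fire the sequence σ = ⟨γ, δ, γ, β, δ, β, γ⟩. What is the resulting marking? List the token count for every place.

step 1: fire γ:  (A=0, B=1, C=2, D=3, E=3, F=0, G=4, H=4) → (A=0, B=1, C=2, D=3, E=3, F=0, G=4, H=4)
step 2: fire δ:  (A=0, B=1, C=2, D=3, E=3, F=0, G=4, H=4) → (A=0, B=1, C=2, D=3, E=3, F=3, G=3, H=4)
step 3: fire γ:  (A=0, B=1, C=2, D=3, E=3, F=3, G=3, H=4) → (A=0, B=1, C=2, D=3, E=3, F=3, G=3, H=4)
step 4: fire β:  (A=0, B=1, C=2, D=3, E=3, F=3, G=3, H=4) → (A=0, B=1, C=1, D=3, E=3, F=1, G=3, H=5)
step 5: fire δ:  (A=0, B=1, C=1, D=3, E=3, F=1, G=3, H=5) → (A=0, B=1, C=1, D=3, E=3, F=4, G=2, H=5)
step 6: fire β:  (A=0, B=1, C=1, D=3, E=3, F=4, G=2, H=5) → (A=0, B=1, C=0, D=3, E=3, F=2, G=2, H=6)
step 7: fire γ:  (A=0, B=1, C=0, D=3, E=3, F=2, G=2, H=6) → (A=0, B=1, C=0, D=3, E=3, F=2, G=2, H=6)

(A=0, B=1, C=0, D=3, E=3, F=2, G=2, H=6)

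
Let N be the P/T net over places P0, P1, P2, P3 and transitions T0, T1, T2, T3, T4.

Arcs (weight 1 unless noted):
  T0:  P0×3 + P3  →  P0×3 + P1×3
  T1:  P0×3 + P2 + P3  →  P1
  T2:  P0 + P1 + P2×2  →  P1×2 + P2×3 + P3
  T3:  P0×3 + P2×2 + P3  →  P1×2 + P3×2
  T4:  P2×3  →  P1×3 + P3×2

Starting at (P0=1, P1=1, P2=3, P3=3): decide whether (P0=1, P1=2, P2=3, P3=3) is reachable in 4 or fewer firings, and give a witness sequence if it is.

depth 0: 1 marking
depth 1: 3 markings reached so far
depth 2: 4 markings reached so far
depth 3: 4 markings reached so far
(frontier empty at depth 3; search complete)
target is not among the 4 markings reachable within 4 steps

NO — not reachable within 4 firings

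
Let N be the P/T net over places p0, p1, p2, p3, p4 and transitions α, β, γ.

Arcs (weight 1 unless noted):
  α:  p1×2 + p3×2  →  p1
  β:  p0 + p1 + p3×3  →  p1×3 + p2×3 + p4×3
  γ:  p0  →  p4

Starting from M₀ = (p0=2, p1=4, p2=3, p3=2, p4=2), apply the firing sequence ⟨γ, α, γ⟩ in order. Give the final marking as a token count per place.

step 1: fire γ:  (p0=2, p1=4, p2=3, p3=2, p4=2) → (p0=1, p1=4, p2=3, p3=2, p4=3)
step 2: fire α:  (p0=1, p1=4, p2=3, p3=2, p4=3) → (p0=1, p1=3, p2=3, p3=0, p4=3)
step 3: fire γ:  (p0=1, p1=3, p2=3, p3=0, p4=3) → (p0=0, p1=3, p2=3, p3=0, p4=4)

(p0=0, p1=3, p2=3, p3=0, p4=4)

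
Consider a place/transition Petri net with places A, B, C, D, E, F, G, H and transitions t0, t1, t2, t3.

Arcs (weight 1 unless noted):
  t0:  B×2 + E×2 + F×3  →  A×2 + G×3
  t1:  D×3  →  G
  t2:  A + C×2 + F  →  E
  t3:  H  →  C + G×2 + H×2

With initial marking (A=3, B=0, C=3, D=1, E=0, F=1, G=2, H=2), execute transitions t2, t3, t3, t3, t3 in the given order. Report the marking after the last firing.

step 1: fire t2:  (A=3, B=0, C=3, D=1, E=0, F=1, G=2, H=2) → (A=2, B=0, C=1, D=1, E=1, F=0, G=2, H=2)
step 2: fire t3:  (A=2, B=0, C=1, D=1, E=1, F=0, G=2, H=2) → (A=2, B=0, C=2, D=1, E=1, F=0, G=4, H=3)
step 3: fire t3:  (A=2, B=0, C=2, D=1, E=1, F=0, G=4, H=3) → (A=2, B=0, C=3, D=1, E=1, F=0, G=6, H=4)
step 4: fire t3:  (A=2, B=0, C=3, D=1, E=1, F=0, G=6, H=4) → (A=2, B=0, C=4, D=1, E=1, F=0, G=8, H=5)
step 5: fire t3:  (A=2, B=0, C=4, D=1, E=1, F=0, G=8, H=5) → (A=2, B=0, C=5, D=1, E=1, F=0, G=10, H=6)

(A=2, B=0, C=5, D=1, E=1, F=0, G=10, H=6)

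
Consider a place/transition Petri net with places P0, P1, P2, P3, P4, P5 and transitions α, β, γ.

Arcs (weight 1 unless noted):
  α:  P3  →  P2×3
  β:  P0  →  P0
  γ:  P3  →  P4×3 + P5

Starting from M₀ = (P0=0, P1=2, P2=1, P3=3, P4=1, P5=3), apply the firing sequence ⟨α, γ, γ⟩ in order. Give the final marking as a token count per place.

(P0=0, P1=2, P2=4, P3=0, P4=7, P5=5)

step 1: fire α:  (P0=0, P1=2, P2=1, P3=3, P4=1, P5=3) → (P0=0, P1=2, P2=4, P3=2, P4=1, P5=3)
step 2: fire γ:  (P0=0, P1=2, P2=4, P3=2, P4=1, P5=3) → (P0=0, P1=2, P2=4, P3=1, P4=4, P5=4)
step 3: fire γ:  (P0=0, P1=2, P2=4, P3=1, P4=4, P5=4) → (P0=0, P1=2, P2=4, P3=0, P4=7, P5=5)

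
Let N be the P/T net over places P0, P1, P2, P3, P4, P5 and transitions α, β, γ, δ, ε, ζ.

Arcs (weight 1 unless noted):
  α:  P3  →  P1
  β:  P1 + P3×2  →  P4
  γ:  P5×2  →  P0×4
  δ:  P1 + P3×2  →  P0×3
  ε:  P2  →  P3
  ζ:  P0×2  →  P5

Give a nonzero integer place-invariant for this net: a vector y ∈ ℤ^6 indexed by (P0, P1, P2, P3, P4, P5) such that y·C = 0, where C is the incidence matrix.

Incidence matrix C (rows=places, cols=transitions):
        α    β    γ    δ    ε    ζ
   P0   0    0    4    3    0   -2
   P1   1   -1    0   -1    0    0
   P2   0    0    0    0   -1    0
   P3  -1   -2    0   -2    1    0
   P4   0    1    0    0    0    0
   P5   0    0   -2    0    0    1

Candidate y = [1, 1, 1, 1, 3, 2]; check y·C column-wise:
  col α: 1·0 + 1·1 + 1·0 + 1·-1 + 3·0 + 2·0 = 0
  col β: 1·0 + 1·-1 + 1·0 + 1·-2 + 3·1 + 2·0 = 0
  col γ: 1·4 + 1·0 + 1·0 + 1·0 + 3·0 + 2·-2 = 0
  col δ: 1·3 + 1·-1 + 1·0 + 1·-2 + 3·0 + 2·0 = 0
  col ε: 1·0 + 1·0 + 1·-1 + 1·1 + 3·0 + 2·0 = 0
  col ζ: 1·-2 + 1·0 + 1·0 + 1·0 + 3·0 + 2·1 = 0

y = (P0:1, P1:1, P2:1, P3:1, P4:3, P5:2)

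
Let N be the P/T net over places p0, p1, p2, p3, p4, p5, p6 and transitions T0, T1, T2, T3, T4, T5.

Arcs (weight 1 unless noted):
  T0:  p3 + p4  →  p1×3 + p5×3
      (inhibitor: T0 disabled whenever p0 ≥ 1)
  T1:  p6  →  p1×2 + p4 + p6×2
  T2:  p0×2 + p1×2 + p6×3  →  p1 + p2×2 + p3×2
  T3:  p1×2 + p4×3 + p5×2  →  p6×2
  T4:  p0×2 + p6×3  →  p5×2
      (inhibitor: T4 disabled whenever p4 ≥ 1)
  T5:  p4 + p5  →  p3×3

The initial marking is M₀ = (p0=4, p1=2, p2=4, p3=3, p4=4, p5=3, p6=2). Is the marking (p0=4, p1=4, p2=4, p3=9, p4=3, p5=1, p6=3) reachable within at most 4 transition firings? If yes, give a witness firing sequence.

step 1: fire T1:  (p0=4, p1=2, p2=4, p3=3, p4=4, p5=3, p6=2) → (p0=4, p1=4, p2=4, p3=3, p4=5, p5=3, p6=3)
step 2: fire T5:  (p0=4, p1=4, p2=4, p3=3, p4=5, p5=3, p6=3) → (p0=4, p1=4, p2=4, p3=6, p4=4, p5=2, p6=3)
step 3: fire T5:  (p0=4, p1=4, p2=4, p3=6, p4=4, p5=2, p6=3) → (p0=4, p1=4, p2=4, p3=9, p4=3, p5=1, p6=3)

YES — reachable via ⟨T1, T5, T5⟩ (3 firings)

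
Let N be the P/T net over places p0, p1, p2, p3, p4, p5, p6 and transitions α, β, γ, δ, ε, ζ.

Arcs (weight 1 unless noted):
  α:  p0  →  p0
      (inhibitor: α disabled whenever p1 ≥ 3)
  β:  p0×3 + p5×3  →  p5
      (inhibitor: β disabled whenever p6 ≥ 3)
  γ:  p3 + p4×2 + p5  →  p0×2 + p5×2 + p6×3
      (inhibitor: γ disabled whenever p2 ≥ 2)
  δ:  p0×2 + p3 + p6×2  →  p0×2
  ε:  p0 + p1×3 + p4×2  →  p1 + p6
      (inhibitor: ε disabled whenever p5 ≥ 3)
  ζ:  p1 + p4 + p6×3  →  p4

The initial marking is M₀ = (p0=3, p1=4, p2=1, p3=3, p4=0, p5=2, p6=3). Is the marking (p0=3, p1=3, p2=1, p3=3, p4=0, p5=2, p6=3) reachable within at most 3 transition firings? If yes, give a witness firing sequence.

depth 0: 1 marking
depth 1: 2 markings reached so far
depth 2: 2 markings reached so far
(frontier empty at depth 2; search complete)
target is not among the 2 markings reachable within 3 steps

NO — not reachable within 3 firings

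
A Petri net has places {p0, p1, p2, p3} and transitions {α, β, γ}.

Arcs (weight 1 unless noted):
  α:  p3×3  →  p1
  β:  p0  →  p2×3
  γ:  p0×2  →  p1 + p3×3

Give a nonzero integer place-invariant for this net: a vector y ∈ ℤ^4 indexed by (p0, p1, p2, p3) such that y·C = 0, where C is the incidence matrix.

y = (p0:3, p1:3, p2:1, p3:1)

Incidence matrix C (rows=places, cols=transitions):
        α    β    γ
   p0   0   -1   -2
   p1   1    0    1
   p2   0    3    0
   p3  -3    0    3

Candidate y = [3, 3, 1, 1]; check y·C column-wise:
  col α: 3·0 + 3·1 + 1·0 + 1·-3 = 0
  col β: 3·-1 + 3·0 + 1·3 + 1·0 = 0
  col γ: 3·-2 + 3·1 + 1·0 + 1·3 = 0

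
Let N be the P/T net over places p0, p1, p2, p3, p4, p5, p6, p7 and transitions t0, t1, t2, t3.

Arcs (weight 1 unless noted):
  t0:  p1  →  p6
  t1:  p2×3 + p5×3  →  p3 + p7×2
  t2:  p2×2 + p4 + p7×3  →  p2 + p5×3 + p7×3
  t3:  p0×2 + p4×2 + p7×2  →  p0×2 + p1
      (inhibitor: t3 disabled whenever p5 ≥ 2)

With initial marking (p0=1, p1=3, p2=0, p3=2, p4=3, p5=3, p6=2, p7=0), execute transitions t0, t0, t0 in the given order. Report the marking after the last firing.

step 1: fire t0:  (p0=1, p1=3, p2=0, p3=2, p4=3, p5=3, p6=2, p7=0) → (p0=1, p1=2, p2=0, p3=2, p4=3, p5=3, p6=3, p7=0)
step 2: fire t0:  (p0=1, p1=2, p2=0, p3=2, p4=3, p5=3, p6=3, p7=0) → (p0=1, p1=1, p2=0, p3=2, p4=3, p5=3, p6=4, p7=0)
step 3: fire t0:  (p0=1, p1=1, p2=0, p3=2, p4=3, p5=3, p6=4, p7=0) → (p0=1, p1=0, p2=0, p3=2, p4=3, p5=3, p6=5, p7=0)

(p0=1, p1=0, p2=0, p3=2, p4=3, p5=3, p6=5, p7=0)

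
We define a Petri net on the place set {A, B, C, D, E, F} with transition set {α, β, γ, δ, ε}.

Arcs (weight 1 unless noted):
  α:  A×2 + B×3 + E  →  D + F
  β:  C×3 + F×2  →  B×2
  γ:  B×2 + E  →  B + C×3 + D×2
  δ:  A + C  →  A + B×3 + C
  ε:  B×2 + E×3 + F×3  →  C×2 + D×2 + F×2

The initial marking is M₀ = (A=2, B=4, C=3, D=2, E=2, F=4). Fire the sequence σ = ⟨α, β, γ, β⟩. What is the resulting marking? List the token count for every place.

(A=0, B=4, C=0, D=5, E=0, F=1)

step 1: fire α:  (A=2, B=4, C=3, D=2, E=2, F=4) → (A=0, B=1, C=3, D=3, E=1, F=5)
step 2: fire β:  (A=0, B=1, C=3, D=3, E=1, F=5) → (A=0, B=3, C=0, D=3, E=1, F=3)
step 3: fire γ:  (A=0, B=3, C=0, D=3, E=1, F=3) → (A=0, B=2, C=3, D=5, E=0, F=3)
step 4: fire β:  (A=0, B=2, C=3, D=5, E=0, F=3) → (A=0, B=4, C=0, D=5, E=0, F=1)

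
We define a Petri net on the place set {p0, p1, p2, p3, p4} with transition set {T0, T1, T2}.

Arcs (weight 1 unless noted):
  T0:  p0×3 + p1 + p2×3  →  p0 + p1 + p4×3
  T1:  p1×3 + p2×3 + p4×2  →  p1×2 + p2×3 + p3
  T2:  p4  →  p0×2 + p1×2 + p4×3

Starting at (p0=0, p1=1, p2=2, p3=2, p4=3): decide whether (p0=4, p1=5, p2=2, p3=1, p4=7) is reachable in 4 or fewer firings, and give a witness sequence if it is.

depth 0: 1 marking
depth 1: 2 markings reached so far
depth 2: 3 markings reached so far
depth 3: 4 markings reached so far
depth 4: 5 markings reached so far
target is not among the 5 markings reachable within 4 steps

NO — not reachable within 4 firings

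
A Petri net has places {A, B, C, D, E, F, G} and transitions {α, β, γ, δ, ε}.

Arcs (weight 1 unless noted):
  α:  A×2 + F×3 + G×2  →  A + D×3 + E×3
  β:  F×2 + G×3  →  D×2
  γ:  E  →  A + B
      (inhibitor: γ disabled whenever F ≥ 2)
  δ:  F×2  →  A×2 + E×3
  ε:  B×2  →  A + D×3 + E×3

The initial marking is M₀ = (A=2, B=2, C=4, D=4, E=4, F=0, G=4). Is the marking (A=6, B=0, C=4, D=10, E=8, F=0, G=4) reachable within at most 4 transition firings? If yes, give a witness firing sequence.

step 1: fire γ:  (A=2, B=2, C=4, D=4, E=4, F=0, G=4) → (A=3, B=3, C=4, D=4, E=3, F=0, G=4)
step 2: fire γ:  (A=3, B=3, C=4, D=4, E=3, F=0, G=4) → (A=4, B=4, C=4, D=4, E=2, F=0, G=4)
step 3: fire ε:  (A=4, B=4, C=4, D=4, E=2, F=0, G=4) → (A=5, B=2, C=4, D=7, E=5, F=0, G=4)
step 4: fire ε:  (A=5, B=2, C=4, D=7, E=5, F=0, G=4) → (A=6, B=0, C=4, D=10, E=8, F=0, G=4)

YES — reachable via ⟨γ, γ, ε, ε⟩ (4 firings)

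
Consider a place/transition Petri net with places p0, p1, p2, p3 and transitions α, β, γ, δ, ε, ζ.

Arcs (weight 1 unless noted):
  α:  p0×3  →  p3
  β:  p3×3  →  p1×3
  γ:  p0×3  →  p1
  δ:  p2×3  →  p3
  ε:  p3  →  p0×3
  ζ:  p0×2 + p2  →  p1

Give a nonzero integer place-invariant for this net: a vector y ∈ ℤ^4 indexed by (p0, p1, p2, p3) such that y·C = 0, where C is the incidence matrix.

Incidence matrix C (rows=places, cols=transitions):
        α    β    γ    δ    ε    ζ
   p0  -3    0   -3    0    3   -2
   p1   0    3    1    0    0    1
   p2   0    0    0   -3    0   -1
   p3   1   -3    0    1   -1    0

Candidate y = [1, 3, 1, 3]; check y·C column-wise:
  col α: 1·-3 + 3·0 + 1·0 + 3·1 = 0
  col β: 1·0 + 3·3 + 1·0 + 3·-3 = 0
  col γ: 1·-3 + 3·1 + 1·0 + 3·0 = 0
  col δ: 1·0 + 3·0 + 1·-3 + 3·1 = 0
  col ε: 1·3 + 3·0 + 1·0 + 3·-1 = 0
  col ζ: 1·-2 + 3·1 + 1·-1 + 3·0 = 0

y = (p0:1, p1:3, p2:1, p3:3)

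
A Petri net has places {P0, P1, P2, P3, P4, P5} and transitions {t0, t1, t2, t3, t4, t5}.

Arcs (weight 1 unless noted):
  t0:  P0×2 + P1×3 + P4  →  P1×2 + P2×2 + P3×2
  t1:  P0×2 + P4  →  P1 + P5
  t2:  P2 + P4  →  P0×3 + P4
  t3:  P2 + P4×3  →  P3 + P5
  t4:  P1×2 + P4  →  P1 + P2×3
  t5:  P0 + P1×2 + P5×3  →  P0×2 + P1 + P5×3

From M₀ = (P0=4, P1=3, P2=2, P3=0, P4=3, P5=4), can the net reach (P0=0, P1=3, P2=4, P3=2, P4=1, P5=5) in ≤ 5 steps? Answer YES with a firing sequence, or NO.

YES — reachable via ⟨t0, t1⟩ (2 firings)

step 1: fire t0:  (P0=4, P1=3, P2=2, P3=0, P4=3, P5=4) → (P0=2, P1=2, P2=4, P3=2, P4=2, P5=4)
step 2: fire t1:  (P0=2, P1=2, P2=4, P3=2, P4=2, P5=4) → (P0=0, P1=3, P2=4, P3=2, P4=1, P5=5)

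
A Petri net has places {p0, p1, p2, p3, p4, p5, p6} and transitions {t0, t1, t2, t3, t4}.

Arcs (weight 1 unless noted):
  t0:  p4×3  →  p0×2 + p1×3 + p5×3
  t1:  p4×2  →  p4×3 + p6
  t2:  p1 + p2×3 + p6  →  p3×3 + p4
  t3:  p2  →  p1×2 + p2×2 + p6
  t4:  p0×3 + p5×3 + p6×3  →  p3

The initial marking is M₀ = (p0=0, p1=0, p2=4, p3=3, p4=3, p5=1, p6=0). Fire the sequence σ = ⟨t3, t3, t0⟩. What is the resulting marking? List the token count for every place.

(p0=2, p1=7, p2=6, p3=3, p4=0, p5=4, p6=2)

step 1: fire t3:  (p0=0, p1=0, p2=4, p3=3, p4=3, p5=1, p6=0) → (p0=0, p1=2, p2=5, p3=3, p4=3, p5=1, p6=1)
step 2: fire t3:  (p0=0, p1=2, p2=5, p3=3, p4=3, p5=1, p6=1) → (p0=0, p1=4, p2=6, p3=3, p4=3, p5=1, p6=2)
step 3: fire t0:  (p0=0, p1=4, p2=6, p3=3, p4=3, p5=1, p6=2) → (p0=2, p1=7, p2=6, p3=3, p4=0, p5=4, p6=2)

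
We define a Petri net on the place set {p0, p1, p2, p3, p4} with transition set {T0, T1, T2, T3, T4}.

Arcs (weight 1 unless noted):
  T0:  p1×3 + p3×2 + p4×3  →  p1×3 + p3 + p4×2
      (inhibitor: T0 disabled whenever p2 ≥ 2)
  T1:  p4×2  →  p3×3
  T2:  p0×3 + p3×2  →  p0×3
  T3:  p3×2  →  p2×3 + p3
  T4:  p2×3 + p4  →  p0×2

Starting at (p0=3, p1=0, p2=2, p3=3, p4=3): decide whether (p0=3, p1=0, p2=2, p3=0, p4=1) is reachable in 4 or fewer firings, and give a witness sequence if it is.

step 1: fire T1:  (p0=3, p1=0, p2=2, p3=3, p4=3) → (p0=3, p1=0, p2=2, p3=6, p4=1)
step 2: fire T2:  (p0=3, p1=0, p2=2, p3=6, p4=1) → (p0=3, p1=0, p2=2, p3=4, p4=1)
step 3: fire T2:  (p0=3, p1=0, p2=2, p3=4, p4=1) → (p0=3, p1=0, p2=2, p3=2, p4=1)
step 4: fire T2:  (p0=3, p1=0, p2=2, p3=2, p4=1) → (p0=3, p1=0, p2=2, p3=0, p4=1)

YES — reachable via ⟨T1, T2, T2, T2⟩ (4 firings)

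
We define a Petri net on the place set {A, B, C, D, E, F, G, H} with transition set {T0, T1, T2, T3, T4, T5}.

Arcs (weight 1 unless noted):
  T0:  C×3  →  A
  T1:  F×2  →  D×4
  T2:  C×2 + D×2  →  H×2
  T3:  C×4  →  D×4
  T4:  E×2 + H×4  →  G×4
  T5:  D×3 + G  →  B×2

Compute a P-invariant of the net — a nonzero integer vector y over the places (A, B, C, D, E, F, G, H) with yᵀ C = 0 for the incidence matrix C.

y = (A:0, B:1, C:0, D:0, E:4, F:0, G:2, H:0)

Incidence matrix C (rows=places, cols=transitions):
       T0   T1   T2   T3   T4   T5
    A   1    0    0    0    0    0
    B   0    0    0    0    0    2
    C  -3    0   -2   -4    0    0
    D   0    4   -2    4    0   -3
    E   0    0    0    0   -2    0
    F   0   -2    0    0    0    0
    G   0    0    0    0    4   -1
    H   0    0    2    0   -4    0

Candidate y = [0, 1, 0, 0, 4, 0, 2, 0]; check y·C column-wise:
  col T0: 0·1 + 1·0 + 0·-3 + 4·0 + 2·0 = 0
  col T1: 1·0 + 0·4 + 4·0 + 0·-2 + 2·0 = 0
  col T2: 1·0 + 0·-2 + 0·-2 + 4·0 + 2·0 + 0·2 = 0
  col T3: 1·0 + 0·-4 + 0·4 + 4·0 + 2·0 = 0
  col T4: 1·0 + 4·-2 + 2·4 + 0·-4 = 0
  col T5: 1·2 + 0·-3 + 4·0 + 2·-1 = 0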